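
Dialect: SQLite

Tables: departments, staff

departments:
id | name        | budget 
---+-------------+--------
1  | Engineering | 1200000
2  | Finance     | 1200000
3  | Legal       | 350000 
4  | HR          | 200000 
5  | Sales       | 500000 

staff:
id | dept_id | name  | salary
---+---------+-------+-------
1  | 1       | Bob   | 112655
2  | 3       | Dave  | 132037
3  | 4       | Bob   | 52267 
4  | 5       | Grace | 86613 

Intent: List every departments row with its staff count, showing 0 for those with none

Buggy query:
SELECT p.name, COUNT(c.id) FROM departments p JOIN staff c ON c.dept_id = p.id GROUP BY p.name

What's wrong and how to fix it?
Bug: An inner join excludes parents with zero children

Fix: Use LEFT JOIN so parents without children still appear (COUNT(c.id) gives 0)

Corrected query:
SELECT p.name, COUNT(c.id) FROM departments p LEFT JOIN staff c ON c.dept_id = p.id GROUP BY p.name

Result:
name        | COUNT(c.id)
------------+------------
Engineering | 1          
Finance     | 0          
HR          | 1          
Legal       | 1          
Sales       | 1          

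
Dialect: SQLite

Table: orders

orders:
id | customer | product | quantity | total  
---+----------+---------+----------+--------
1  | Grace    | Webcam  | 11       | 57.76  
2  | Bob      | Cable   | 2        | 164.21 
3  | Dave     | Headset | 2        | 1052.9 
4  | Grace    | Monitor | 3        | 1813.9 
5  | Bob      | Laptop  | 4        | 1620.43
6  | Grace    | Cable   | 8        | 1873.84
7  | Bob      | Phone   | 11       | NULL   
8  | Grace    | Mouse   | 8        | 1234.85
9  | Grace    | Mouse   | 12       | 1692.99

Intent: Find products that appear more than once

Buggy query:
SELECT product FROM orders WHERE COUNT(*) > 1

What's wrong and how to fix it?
Bug: WHERE can't reference COUNT(*); aggregates are computed after WHERE

Fix: Group first, then use HAVING for the count condition

Corrected query:
SELECT product FROM orders GROUP BY product HAVING COUNT(*) > 1

Result:
product
-------
Cable  
Mouse  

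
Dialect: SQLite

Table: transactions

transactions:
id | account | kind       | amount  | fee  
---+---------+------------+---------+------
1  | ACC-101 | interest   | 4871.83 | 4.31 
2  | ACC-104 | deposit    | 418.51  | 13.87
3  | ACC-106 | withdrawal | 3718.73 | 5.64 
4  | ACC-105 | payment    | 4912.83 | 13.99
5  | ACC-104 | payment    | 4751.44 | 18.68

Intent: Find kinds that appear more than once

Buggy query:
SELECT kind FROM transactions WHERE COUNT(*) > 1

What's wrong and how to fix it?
Bug: COUNT(*) is an aggregate and cannot be used in WHERE

Fix: GROUP BY kind, then filter groups with HAVING COUNT(*) > 1

Corrected query:
SELECT kind FROM transactions GROUP BY kind HAVING COUNT(*) > 1

Result:
kind   
-------
payment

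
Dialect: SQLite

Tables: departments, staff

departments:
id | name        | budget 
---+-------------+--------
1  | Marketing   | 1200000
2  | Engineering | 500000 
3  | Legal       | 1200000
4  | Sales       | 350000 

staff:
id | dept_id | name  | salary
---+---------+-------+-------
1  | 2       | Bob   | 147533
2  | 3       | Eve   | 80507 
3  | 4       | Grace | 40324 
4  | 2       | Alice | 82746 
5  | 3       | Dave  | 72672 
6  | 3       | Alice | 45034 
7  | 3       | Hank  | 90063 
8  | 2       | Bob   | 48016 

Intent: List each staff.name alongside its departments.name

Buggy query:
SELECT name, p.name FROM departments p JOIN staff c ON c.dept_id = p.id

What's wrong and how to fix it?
Bug: Both tables have a 'name' column; the unqualified reference is ambiguous

Fix: Prefix ambiguous columns with the table alias

Corrected query:
SELECT c.name, p.name FROM departments p JOIN staff c ON c.dept_id = p.id

Result:
name  | name       
------+------------
Bob   | Engineering
Eve   | Legal      
Grace | Sales      
Alice | Engineering
Dave  | Legal      
Alice | Legal      
Hank  | Legal      
Bob   | Engineering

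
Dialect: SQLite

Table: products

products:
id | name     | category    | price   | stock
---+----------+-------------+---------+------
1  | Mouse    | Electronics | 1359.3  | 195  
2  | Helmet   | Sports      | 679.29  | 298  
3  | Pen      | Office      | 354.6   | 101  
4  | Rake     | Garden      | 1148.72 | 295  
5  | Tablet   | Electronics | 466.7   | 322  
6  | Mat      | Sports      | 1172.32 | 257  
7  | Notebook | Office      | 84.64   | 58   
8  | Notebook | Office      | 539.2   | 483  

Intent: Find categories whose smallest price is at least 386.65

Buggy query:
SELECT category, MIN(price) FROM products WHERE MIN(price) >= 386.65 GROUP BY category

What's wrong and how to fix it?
Bug: Aggregates like MIN are computed per group after WHERE runs

Fix: Use HAVING for the per-group MIN condition

Corrected query:
SELECT category, MIN(price) FROM products GROUP BY category HAVING MIN(price) >= 386.65

Result:
category    | MIN(price)
------------+-----------
Electronics | 466.7     
Garden      | 1148.72   
Sports      | 679.29    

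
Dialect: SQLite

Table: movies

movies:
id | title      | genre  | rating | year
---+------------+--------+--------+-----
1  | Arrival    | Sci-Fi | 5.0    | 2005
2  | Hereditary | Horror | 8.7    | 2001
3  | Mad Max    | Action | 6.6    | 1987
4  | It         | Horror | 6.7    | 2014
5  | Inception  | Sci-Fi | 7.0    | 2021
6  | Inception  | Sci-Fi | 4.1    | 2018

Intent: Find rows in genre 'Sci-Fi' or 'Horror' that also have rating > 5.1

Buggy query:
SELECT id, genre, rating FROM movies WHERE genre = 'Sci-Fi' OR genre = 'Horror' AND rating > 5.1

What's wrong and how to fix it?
Bug: Without parentheses, AND is evaluated before OR, so the rating filter only applies to the 'Horror' branch

Fix: Add parentheses around the OR so the AND applies to both alternatives

Corrected query:
SELECT id, genre, rating FROM movies WHERE (genre = 'Sci-Fi' OR genre = 'Horror') AND rating > 5.1

Result:
id | genre  | rating
---+--------+-------
2  | Horror | 8.7   
4  | Horror | 6.7   
5  | Sci-Fi | 7     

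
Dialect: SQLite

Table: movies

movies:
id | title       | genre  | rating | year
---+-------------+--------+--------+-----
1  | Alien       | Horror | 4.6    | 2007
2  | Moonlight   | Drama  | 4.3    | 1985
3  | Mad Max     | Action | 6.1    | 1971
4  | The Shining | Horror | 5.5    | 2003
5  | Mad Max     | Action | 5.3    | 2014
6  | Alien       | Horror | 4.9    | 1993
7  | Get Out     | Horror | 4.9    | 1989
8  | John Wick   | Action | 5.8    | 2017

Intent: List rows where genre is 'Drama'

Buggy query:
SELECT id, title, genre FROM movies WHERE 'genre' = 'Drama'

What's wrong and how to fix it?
Bug: Single quotes denote string literals in SQL; the column name is being compared as a constant string

Fix: Remove the quotes around the column name (or use double quotes for an identifier)

Corrected query:
SELECT id, title, genre FROM movies WHERE genre = 'Drama'

Result:
id | title     | genre
---+-----------+------
2  | Moonlight | Drama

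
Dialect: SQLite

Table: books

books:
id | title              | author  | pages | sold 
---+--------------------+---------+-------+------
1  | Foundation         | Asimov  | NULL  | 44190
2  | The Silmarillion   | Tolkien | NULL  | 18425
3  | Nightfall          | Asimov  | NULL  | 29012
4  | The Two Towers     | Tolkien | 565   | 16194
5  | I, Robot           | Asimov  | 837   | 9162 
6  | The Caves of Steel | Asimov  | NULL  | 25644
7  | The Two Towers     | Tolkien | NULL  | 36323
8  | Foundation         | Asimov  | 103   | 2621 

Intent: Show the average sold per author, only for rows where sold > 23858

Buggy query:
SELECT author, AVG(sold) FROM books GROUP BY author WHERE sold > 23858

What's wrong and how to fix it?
Bug: Row-level WHERE must come before GROUP BY in the clause order

Fix: Move the WHERE clause before GROUP BY

Corrected query:
SELECT author, AVG(sold) FROM books WHERE sold > 23858 GROUP BY author

Result:
author  | AVG(sold)   
--------+-------------
Asimov  | 32948.666667
Tolkien | 36323       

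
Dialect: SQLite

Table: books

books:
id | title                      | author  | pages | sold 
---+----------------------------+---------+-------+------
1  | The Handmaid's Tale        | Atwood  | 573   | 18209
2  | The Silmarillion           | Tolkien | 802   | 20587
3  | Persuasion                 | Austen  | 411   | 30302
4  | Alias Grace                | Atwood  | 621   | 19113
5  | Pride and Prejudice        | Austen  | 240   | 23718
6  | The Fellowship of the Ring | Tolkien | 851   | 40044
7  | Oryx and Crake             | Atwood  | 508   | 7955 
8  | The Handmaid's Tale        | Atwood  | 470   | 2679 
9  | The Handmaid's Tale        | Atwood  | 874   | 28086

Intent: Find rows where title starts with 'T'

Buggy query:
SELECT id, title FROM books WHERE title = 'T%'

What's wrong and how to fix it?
Bug: Wildcards only work with LIKE; '=' treats '%' as a literal character

Fix: Replace '=' with LIKE so 'T%' is treated as a pattern

Corrected query:
SELECT id, title FROM books WHERE title LIKE 'T%'

Result:
id | title                     
---+---------------------------
1  | The Handmaid's Tale       
2  | The Silmarillion          
6  | The Fellowship of the Ring
8  | The Handmaid's Tale       
9  | The Handmaid's Tale       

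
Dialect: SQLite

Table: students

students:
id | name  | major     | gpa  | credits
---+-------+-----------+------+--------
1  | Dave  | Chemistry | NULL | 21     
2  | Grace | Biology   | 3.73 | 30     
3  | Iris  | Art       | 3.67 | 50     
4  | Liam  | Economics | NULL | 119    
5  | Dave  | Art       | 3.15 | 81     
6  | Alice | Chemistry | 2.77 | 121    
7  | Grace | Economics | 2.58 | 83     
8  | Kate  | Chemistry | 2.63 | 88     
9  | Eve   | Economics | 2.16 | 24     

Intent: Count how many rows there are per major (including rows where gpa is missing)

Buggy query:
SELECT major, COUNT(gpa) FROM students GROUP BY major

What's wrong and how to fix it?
Bug: COUNT(gpa) skips NULLs, so groups with missing gpa are undercounted

Fix: Use COUNT(*) to count all rows regardless of NULL

Corrected query:
SELECT major, COUNT(*) FROM students GROUP BY major

Result:
major     | COUNT(*)
----------+---------
Art       | 2       
Biology   | 1       
Chemistry | 3       
Economics | 3       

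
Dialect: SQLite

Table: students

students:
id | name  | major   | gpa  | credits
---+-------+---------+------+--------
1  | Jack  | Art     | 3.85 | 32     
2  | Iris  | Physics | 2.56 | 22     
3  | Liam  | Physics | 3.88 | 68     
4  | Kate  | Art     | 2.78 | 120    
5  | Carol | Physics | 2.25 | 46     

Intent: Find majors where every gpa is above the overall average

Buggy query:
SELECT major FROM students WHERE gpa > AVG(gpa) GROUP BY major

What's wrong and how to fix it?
Bug: WHERE evaluates per row before aggregation, so AVG() is unavailable

Fix: Use a subquery for AVG and a HAVING MIN(...) filter so the condition holds for every row in the group

Corrected query:
SELECT major FROM students GROUP BY major HAVING MIN(gpa) > (SELECT AVG(gpa) FROM students)

Result:
(no rows)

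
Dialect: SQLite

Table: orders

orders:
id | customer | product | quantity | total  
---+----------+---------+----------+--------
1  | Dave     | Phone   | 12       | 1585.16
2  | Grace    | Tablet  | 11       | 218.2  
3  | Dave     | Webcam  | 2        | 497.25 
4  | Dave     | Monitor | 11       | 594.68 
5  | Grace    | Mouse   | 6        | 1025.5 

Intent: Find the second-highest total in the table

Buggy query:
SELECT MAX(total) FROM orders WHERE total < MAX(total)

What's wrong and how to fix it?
Bug: MAX(total) on the right of the comparison is an aggregate-in-WHERE error

Fix: Put the inner MAX in a scalar subquery

Corrected query:
SELECT MAX(total) FROM orders WHERE total < (SELECT MAX(total) FROM orders)

Result:
MAX(total)
----------
1025.5    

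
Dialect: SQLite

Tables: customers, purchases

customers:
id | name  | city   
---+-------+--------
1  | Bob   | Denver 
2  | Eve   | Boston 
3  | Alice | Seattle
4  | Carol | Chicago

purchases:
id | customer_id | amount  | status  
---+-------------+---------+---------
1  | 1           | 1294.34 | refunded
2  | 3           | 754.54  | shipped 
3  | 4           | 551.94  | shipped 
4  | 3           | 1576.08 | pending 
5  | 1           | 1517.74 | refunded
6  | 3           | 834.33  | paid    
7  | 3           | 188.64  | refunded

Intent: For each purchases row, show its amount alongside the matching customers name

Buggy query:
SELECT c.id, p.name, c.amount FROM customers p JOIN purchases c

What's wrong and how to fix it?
Bug: JOIN with no ON clause produces a cartesian product; every purchases row pairs with every customers row

Fix: Specify the join condition linking the foreign key to the parent id

Corrected query:
SELECT c.id, p.name, c.amount FROM customers p JOIN purchases c ON c.customer_id = p.id

Result:
id | name  | amount 
---+-------+--------
1  | Bob   | 1294.34
2  | Alice | 754.54 
3  | Carol | 551.94 
4  | Alice | 1576.08
5  | Bob   | 1517.74
6  | Alice | 834.33 
7  | Alice | 188.64 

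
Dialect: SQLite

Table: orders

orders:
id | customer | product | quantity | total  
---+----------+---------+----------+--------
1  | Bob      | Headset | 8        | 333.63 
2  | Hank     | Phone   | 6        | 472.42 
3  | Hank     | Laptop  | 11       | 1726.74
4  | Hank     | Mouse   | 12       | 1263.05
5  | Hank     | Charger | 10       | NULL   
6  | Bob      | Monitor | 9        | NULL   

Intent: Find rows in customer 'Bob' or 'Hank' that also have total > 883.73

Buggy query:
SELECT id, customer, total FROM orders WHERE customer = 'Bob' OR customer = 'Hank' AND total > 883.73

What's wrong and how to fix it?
Bug: Without parentheses, AND is evaluated before OR, so the total filter only applies to the 'Hank' branch

Fix: Group the OR with parentheses (or use IN), then AND the threshold

Corrected query:
SELECT id, customer, total FROM orders WHERE (customer = 'Bob' OR customer = 'Hank') AND total > 883.73

Result:
id | customer | total  
---+----------+--------
3  | Hank     | 1726.74
4  | Hank     | 1263.05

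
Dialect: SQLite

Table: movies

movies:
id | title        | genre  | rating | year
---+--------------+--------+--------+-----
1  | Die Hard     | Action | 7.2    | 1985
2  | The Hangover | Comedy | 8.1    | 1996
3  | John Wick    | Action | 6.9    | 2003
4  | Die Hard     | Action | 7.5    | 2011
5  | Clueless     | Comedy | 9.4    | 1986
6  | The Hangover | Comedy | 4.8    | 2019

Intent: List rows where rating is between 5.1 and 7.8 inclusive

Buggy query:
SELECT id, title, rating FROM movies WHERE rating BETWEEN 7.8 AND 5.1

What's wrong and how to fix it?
Bug: The bounds are reversed; BETWEEN a AND b requires a <= b to match anything

Fix: Write BETWEEN 5.1 AND 7.8

Corrected query:
SELECT id, title, rating FROM movies WHERE rating BETWEEN 5.1 AND 7.8

Result:
id | title     | rating
---+-----------+-------
1  | Die Hard  | 7.2   
3  | John Wick | 6.9   
4  | Die Hard  | 7.5   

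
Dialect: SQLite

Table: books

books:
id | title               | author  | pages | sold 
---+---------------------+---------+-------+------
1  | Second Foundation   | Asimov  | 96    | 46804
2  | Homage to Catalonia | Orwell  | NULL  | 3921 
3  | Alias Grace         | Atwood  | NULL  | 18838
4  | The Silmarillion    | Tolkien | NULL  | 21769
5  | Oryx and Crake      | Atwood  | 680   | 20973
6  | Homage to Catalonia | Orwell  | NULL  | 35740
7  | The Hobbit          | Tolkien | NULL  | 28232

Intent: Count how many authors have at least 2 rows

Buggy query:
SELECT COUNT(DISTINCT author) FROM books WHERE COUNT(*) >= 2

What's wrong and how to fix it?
Bug: WHERE filters individual rows, not groups, so a group-level COUNT is invalid there

Fix: Group first with HAVING COUNT(*) >= 2, then COUNT the resulting groups

Corrected query:
SELECT COUNT(*) FROM (SELECT author FROM books GROUP BY author HAVING COUNT(*) >= 2)

Result:
COUNT(*)
--------
3       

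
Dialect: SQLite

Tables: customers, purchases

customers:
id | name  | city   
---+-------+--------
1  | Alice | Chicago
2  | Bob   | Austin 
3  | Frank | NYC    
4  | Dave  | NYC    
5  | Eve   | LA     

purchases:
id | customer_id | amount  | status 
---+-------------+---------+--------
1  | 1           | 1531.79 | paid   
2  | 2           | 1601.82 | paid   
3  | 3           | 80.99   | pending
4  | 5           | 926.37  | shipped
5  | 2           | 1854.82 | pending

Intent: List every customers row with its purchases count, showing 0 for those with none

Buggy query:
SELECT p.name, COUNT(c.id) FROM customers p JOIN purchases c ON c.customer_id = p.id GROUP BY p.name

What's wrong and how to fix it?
Bug: An inner join excludes parents with zero children

Fix: Switch to LEFT JOIN to retain unmatched parent rows

Corrected query:
SELECT p.name, COUNT(c.id) FROM customers p LEFT JOIN purchases c ON c.customer_id = p.id GROUP BY p.name

Result:
name  | COUNT(c.id)
------+------------
Alice | 1          
Bob   | 2          
Dave  | 0          
Eve   | 1          
Frank | 1          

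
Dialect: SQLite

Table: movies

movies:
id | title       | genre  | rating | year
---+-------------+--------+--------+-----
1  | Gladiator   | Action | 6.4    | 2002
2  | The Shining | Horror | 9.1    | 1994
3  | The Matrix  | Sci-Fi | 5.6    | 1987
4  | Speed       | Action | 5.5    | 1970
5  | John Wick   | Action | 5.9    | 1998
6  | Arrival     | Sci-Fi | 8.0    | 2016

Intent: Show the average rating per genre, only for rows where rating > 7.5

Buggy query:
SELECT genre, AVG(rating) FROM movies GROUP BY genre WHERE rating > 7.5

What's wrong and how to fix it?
Bug: WHERE cannot follow GROUP BY

Fix: Place WHERE between FROM and GROUP BY

Corrected query:
SELECT genre, AVG(rating) FROM movies WHERE rating > 7.5 GROUP BY genre

Result:
genre  | AVG(rating)
-------+------------
Horror | 9.1        
Sci-Fi | 8          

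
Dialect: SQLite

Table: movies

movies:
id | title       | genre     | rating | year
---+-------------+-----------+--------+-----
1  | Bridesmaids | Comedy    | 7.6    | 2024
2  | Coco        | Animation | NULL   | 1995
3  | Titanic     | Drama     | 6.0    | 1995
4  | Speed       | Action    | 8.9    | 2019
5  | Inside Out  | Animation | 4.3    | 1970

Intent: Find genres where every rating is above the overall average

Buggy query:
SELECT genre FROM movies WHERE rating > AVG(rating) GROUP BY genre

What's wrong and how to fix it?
Bug: WHERE evaluates per row before aggregation, so AVG() is unavailable

Fix: Use a subquery for AVG and a HAVING MIN(...) filter so the condition holds for every row in the group

Corrected query:
SELECT genre FROM movies GROUP BY genre HAVING MIN(rating) > (SELECT AVG(rating) FROM movies)

Result:
genre 
------
Action
Comedy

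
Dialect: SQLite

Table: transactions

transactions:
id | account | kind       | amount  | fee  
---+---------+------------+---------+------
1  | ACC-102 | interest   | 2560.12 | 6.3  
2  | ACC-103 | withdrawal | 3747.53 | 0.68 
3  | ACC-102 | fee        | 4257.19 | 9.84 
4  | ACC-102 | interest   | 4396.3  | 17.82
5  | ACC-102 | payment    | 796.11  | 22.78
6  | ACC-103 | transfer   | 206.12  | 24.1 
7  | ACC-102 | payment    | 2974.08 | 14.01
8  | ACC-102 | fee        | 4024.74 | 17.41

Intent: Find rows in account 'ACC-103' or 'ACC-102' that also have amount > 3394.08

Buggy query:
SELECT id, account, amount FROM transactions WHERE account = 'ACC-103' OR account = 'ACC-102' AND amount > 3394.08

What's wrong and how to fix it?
Bug: AND binds tighter than OR, so this parses as account = 'ACC-103' OR (account = 'ACC-102' AND amount > 3394.08)

Fix: Group the OR with parentheses (or use IN), then AND the threshold

Corrected query:
SELECT id, account, amount FROM transactions WHERE (account = 'ACC-103' OR account = 'ACC-102') AND amount > 3394.08

Result:
id | account | amount 
---+---------+--------
2  | ACC-103 | 3747.53
3  | ACC-102 | 4257.19
4  | ACC-102 | 4396.3 
8  | ACC-102 | 4024.74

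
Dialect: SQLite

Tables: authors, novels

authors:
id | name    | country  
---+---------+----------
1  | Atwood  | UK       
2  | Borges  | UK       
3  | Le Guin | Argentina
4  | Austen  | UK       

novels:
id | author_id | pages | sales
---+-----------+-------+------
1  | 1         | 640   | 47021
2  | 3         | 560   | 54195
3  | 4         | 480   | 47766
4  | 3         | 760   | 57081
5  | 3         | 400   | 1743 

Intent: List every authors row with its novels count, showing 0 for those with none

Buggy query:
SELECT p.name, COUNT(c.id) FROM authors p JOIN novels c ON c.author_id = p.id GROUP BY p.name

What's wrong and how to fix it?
Bug: INNER JOIN drops authors rows that have no matching novels rows

Fix: Use LEFT JOIN so parents without children still appear (COUNT(c.id) gives 0)

Corrected query:
SELECT p.name, COUNT(c.id) FROM authors p LEFT JOIN novels c ON c.author_id = p.id GROUP BY p.name

Result:
name    | COUNT(c.id)
--------+------------
Atwood  | 1          
Austen  | 1          
Borges  | 0          
Le Guin | 3          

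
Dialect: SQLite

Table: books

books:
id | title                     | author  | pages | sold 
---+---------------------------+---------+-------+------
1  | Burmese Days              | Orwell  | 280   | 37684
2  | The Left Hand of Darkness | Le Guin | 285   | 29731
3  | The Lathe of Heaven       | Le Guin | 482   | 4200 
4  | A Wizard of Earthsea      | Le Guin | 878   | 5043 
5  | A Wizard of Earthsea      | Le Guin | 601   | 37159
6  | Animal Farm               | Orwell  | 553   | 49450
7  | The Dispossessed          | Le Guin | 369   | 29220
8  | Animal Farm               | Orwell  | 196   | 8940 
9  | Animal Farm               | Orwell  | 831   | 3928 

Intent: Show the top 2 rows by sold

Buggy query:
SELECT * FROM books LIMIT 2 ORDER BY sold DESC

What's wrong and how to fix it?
Bug: LIMIT must come after ORDER BY

Fix: Sort with ORDER BY, then apply LIMIT

Corrected query:
SELECT * FROM books ORDER BY sold DESC LIMIT 2

Result:
id | title        | author | pages | sold 
---+--------------+--------+-------+------
6  | Animal Farm  | Orwell | 553   | 49450
1  | Burmese Days | Orwell | 280   | 37684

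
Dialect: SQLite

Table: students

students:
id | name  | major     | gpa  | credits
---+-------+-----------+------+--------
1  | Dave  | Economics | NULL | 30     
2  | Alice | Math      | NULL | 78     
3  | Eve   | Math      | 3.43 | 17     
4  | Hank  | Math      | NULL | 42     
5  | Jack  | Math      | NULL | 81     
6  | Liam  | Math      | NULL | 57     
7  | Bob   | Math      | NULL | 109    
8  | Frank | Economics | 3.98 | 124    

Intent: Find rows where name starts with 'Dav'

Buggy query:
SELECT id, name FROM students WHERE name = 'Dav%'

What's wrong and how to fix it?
Bug: Wildcards only work with LIKE; '=' treats '%' as a literal character

Fix: Replace '=' with LIKE so 'Dav%' is treated as a pattern

Corrected query:
SELECT id, name FROM students WHERE name LIKE 'Dav%'

Result:
id | name
---+-----
1  | Dave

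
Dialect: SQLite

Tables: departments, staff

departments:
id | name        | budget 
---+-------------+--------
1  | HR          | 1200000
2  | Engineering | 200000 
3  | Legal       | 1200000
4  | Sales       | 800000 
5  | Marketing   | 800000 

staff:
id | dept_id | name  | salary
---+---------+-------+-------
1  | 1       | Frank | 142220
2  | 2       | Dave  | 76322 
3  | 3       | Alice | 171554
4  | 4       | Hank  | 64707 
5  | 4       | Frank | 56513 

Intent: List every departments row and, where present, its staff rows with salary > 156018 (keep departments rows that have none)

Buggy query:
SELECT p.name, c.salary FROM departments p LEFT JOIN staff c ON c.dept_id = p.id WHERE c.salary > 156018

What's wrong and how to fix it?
Bug: A WHERE condition on the right-hand table after LEFT JOIN drops unmatched parents

Fix: Move the right-table condition into the ON clause so unmatched parents are kept

Corrected query:
SELECT p.name, c.salary FROM departments p LEFT JOIN staff c ON c.dept_id = p.id AND c.salary > 156018

Result:
name        | salary
------------+-------
HR          | NULL  
Engineering | NULL  
Legal       | 171554
Sales       | NULL  
Marketing   | NULL  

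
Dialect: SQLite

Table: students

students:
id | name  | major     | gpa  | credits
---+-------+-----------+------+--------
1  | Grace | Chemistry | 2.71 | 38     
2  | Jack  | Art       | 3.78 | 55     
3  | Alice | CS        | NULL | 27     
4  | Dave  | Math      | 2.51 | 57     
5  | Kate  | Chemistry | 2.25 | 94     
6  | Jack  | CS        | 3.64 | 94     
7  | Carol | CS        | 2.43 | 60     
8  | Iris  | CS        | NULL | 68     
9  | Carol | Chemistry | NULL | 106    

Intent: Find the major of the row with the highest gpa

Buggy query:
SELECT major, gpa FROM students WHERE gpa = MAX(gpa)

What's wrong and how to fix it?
Bug: MAX(gpa) is an aggregate and cannot be used directly in WHERE

Fix: Wrap MAX in a scalar subquery so WHERE compares against a single value

Corrected query:
SELECT major, gpa FROM students WHERE gpa = (SELECT MAX(gpa) FROM students)

Result:
major | gpa 
------+-----
Art   | 3.78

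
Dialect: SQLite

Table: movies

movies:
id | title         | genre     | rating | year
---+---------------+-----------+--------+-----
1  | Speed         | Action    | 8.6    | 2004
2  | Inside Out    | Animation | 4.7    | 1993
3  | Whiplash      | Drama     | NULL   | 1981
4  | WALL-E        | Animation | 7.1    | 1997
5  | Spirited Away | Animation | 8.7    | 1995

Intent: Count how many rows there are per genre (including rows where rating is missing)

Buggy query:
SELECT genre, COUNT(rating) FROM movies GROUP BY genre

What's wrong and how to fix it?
Bug: COUNT(rating) skips NULLs, so groups with missing rating are undercounted

Fix: Replace COUNT(rating) with COUNT(*)

Corrected query:
SELECT genre, COUNT(*) FROM movies GROUP BY genre

Result:
genre     | COUNT(*)
----------+---------
Action    | 1       
Animation | 3       
Drama     | 1       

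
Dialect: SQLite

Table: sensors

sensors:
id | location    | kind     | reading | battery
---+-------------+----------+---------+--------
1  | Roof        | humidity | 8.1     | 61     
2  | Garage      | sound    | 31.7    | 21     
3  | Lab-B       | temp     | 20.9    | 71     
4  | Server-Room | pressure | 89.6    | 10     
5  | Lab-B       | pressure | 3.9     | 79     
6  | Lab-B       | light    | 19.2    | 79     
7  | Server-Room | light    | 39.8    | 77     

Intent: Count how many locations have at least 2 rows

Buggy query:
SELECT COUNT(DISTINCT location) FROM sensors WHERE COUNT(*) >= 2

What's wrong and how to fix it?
Bug: COUNT(*) cannot appear in WHERE; the per-group count doesn't exist yet

Fix: Use a subquery that GROUPs and filters with HAVING, then count its rows

Corrected query:
SELECT COUNT(*) FROM (SELECT location FROM sensors GROUP BY location HAVING COUNT(*) >= 2)

Result:
COUNT(*)
--------
2       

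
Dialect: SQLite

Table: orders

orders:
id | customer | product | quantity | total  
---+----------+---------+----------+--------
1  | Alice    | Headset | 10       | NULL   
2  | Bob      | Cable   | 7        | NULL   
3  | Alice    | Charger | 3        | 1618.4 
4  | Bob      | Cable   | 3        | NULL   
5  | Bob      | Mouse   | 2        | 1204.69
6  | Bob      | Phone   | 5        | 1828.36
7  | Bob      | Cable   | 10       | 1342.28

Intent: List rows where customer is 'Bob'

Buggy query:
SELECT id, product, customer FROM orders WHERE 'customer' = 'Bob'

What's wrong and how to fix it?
Bug: Single quotes denote string literals in SQL; the column name is being compared as a constant string

Fix: Reference the column as customer without single quotes

Corrected query:
SELECT id, product, customer FROM orders WHERE customer = 'Bob'

Result:
id | product | customer
---+---------+---------
2  | Cable   | Bob     
4  | Cable   | Bob     
5  | Mouse   | Bob     
6  | Phone   | Bob     
7  | Cable   | Bob     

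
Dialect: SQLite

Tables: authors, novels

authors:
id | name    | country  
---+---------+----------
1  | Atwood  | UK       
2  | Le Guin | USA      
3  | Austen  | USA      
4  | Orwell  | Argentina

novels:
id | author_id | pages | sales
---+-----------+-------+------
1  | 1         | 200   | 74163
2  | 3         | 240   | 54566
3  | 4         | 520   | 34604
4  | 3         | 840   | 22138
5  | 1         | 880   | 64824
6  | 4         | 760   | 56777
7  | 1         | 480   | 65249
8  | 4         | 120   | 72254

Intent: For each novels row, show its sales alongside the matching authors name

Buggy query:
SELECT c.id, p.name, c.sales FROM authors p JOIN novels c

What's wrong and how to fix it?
Bug: JOIN with no ON clause produces a cartesian product; every novels row pairs with every authors row

Fix: Add ON c.author_id = p.id to the JOIN

Corrected query:
SELECT c.id, p.name, c.sales FROM authors p JOIN novels c ON c.author_id = p.id

Result:
id | name   | sales
---+--------+------
1  | Atwood | 74163
2  | Austen | 54566
3  | Orwell | 34604
4  | Austen | 22138
5  | Atwood | 64824
6  | Orwell | 56777
7  | Atwood | 65249
8  | Orwell | 72254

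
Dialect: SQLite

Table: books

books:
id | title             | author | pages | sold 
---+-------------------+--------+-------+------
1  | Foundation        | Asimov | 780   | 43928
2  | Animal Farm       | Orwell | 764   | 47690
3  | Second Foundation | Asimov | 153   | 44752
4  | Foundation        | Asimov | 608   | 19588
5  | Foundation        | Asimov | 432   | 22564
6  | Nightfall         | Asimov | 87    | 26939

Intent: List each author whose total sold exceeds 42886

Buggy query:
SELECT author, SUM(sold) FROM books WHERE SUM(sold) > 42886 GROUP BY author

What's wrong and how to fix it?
Bug: SUM(sold) is an aggregate, but WHERE filters rows before aggregation

Fix: Move the aggregate condition to a HAVING clause

Corrected query:
SELECT author, SUM(sold) FROM books GROUP BY author HAVING SUM(sold) > 42886

Result:
author | SUM(sold)
-------+----------
Asimov | 157771   
Orwell | 47690    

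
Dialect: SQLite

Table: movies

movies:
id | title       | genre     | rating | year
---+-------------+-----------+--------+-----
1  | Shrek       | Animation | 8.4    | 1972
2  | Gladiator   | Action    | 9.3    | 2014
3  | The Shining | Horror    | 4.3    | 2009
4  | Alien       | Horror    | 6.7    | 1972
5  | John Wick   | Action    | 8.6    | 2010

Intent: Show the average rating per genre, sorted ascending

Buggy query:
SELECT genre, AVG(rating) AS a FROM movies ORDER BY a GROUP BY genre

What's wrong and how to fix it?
Bug: GROUP BY must precede ORDER BY

Fix: Reorder: SELECT … FROM … GROUP BY … ORDER BY …

Corrected query:
SELECT genre, AVG(rating) AS a FROM movies GROUP BY genre ORDER BY a

Result:
genre     | a   
----------+-----
Horror    | 5.5 
Animation | 8.4 
Action    | 8.95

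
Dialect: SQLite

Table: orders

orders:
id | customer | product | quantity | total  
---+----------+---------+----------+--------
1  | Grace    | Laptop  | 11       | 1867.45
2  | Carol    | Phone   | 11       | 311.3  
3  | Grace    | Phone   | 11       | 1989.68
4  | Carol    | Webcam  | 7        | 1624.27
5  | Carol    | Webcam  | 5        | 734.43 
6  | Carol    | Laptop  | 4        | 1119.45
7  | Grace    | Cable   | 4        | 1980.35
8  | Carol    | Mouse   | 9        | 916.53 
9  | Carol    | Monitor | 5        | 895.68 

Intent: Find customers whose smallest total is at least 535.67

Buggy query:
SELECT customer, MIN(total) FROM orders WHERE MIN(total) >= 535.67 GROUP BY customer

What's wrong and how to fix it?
Bug: MIN() in WHERE is a misuse of aggregate

Fix: Use HAVING for the per-group MIN condition

Corrected query:
SELECT customer, MIN(total) FROM orders GROUP BY customer HAVING MIN(total) >= 535.67

Result:
customer | MIN(total)
---------+-----------
Grace    | 1867.45   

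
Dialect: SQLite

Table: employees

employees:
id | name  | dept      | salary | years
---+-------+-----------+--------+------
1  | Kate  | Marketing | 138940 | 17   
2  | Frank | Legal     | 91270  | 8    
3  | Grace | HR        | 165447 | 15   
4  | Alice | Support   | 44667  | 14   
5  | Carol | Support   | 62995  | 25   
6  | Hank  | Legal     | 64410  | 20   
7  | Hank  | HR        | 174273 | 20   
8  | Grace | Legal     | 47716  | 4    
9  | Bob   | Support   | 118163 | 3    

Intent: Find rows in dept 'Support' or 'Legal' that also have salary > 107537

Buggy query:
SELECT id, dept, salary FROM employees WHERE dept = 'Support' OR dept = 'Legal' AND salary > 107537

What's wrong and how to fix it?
Bug: AND binds tighter than OR, so this parses as dept = 'Support' OR (dept = 'Legal' AND salary > 107537)

Fix: Group the OR with parentheses (or use IN), then AND the threshold

Corrected query:
SELECT id, dept, salary FROM employees WHERE (dept = 'Support' OR dept = 'Legal') AND salary > 107537

Result:
id | dept    | salary
---+---------+-------
9  | Support | 118163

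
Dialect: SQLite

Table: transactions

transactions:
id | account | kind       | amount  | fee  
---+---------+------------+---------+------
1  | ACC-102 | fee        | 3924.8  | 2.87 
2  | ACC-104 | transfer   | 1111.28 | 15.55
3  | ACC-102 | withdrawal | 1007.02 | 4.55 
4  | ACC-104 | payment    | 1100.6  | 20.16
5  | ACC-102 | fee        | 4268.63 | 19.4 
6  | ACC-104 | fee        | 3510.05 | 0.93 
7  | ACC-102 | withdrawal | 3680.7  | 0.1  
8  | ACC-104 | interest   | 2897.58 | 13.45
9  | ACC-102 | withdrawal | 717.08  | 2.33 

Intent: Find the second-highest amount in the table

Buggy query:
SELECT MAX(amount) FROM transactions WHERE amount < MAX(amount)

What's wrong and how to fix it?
Bug: The inner MAX is an aggregate inside WHERE, which is not allowed

Fix: Compute the overall MAX in a subquery, then take MAX of rows below it

Corrected query:
SELECT MAX(amount) FROM transactions WHERE amount < (SELECT MAX(amount) FROM transactions)

Result:
MAX(amount)
-----------
3924.8     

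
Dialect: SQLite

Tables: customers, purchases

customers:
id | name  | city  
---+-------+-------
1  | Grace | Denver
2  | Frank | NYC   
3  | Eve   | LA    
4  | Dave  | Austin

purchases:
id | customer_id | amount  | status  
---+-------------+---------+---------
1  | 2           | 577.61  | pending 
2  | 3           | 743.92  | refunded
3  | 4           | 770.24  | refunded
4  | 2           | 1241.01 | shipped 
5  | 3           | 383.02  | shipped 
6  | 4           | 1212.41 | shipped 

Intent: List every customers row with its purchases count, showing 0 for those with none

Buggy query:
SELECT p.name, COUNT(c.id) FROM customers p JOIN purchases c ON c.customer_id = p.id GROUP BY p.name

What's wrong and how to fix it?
Bug: An inner join excludes parents with zero children

Fix: Use LEFT JOIN so parents without children still appear (COUNT(c.id) gives 0)

Corrected query:
SELECT p.name, COUNT(c.id) FROM customers p LEFT JOIN purchases c ON c.customer_id = p.id GROUP BY p.name

Result:
name  | COUNT(c.id)
------+------------
Dave  | 2          
Eve   | 2          
Frank | 2          
Grace | 0          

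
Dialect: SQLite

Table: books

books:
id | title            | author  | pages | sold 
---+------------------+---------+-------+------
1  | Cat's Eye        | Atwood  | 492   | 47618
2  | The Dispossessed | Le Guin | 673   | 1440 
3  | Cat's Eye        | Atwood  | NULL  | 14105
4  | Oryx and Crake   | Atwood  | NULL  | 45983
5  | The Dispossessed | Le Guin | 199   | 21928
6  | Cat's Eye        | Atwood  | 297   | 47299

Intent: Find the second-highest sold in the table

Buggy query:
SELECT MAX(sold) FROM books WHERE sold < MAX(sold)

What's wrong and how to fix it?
Bug: The inner MAX is an aggregate inside WHERE, which is not allowed

Fix: Compute the overall MAX in a subquery, then take MAX of rows below it

Corrected query:
SELECT MAX(sold) FROM books WHERE sold < (SELECT MAX(sold) FROM books)

Result:
MAX(sold)
---------
47299    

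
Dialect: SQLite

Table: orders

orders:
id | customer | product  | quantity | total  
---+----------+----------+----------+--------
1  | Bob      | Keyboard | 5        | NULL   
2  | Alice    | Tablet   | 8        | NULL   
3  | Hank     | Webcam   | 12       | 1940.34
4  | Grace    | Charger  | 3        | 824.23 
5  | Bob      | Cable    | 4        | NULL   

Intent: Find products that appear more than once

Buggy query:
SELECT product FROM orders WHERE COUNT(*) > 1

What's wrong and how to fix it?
Bug: COUNT(*) is an aggregate and cannot be used in WHERE

Fix: GROUP BY product, then filter groups with HAVING COUNT(*) > 1

Corrected query:
SELECT product FROM orders GROUP BY product HAVING COUNT(*) > 1

Result:
(no rows)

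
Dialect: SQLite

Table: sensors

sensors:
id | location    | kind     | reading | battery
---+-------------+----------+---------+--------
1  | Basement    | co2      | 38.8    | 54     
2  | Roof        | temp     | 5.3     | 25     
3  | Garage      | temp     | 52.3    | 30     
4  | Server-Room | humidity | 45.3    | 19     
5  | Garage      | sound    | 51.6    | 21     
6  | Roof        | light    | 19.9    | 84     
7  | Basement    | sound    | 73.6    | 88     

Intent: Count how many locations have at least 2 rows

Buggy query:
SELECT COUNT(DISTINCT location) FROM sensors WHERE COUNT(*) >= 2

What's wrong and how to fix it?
Bug: WHERE filters individual rows, not groups, so a group-level COUNT is invalid there

Fix: Group first with HAVING COUNT(*) >= 2, then COUNT the resulting groups

Corrected query:
SELECT COUNT(*) FROM (SELECT location FROM sensors GROUP BY location HAVING COUNT(*) >= 2)

Result:
COUNT(*)
--------
3       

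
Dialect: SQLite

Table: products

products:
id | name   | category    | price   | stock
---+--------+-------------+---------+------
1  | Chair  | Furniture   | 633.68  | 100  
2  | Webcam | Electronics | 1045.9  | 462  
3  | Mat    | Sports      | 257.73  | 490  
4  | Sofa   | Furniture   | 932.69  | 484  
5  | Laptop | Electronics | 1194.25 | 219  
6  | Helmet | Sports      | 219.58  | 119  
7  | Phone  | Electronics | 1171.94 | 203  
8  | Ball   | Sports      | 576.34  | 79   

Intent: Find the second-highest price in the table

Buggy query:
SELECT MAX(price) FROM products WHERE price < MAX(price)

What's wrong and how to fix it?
Bug: The inner MAX is an aggregate inside WHERE, which is not allowed

Fix: Put the inner MAX in a scalar subquery

Corrected query:
SELECT MAX(price) FROM products WHERE price < (SELECT MAX(price) FROM products)

Result:
MAX(price)
----------
1171.94   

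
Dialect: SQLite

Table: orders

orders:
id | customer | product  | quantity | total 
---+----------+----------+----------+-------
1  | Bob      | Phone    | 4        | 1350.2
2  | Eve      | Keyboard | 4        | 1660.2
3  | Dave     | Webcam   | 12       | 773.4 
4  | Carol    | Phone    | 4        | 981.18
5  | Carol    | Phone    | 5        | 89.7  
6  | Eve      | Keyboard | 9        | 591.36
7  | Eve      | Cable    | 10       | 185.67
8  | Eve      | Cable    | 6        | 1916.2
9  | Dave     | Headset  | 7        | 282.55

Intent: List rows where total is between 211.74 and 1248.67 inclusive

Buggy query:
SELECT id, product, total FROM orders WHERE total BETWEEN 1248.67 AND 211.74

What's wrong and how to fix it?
Bug: The bounds are reversed; BETWEEN a AND b requires a <= b to match anything

Fix: Swap the bounds so the smaller value comes first

Corrected query:
SELECT id, product, total FROM orders WHERE total BETWEEN 211.74 AND 1248.67

Result:
id | product  | total 
---+----------+-------
3  | Webcam   | 773.4 
4  | Phone    | 981.18
6  | Keyboard | 591.36
9  | Headset  | 282.55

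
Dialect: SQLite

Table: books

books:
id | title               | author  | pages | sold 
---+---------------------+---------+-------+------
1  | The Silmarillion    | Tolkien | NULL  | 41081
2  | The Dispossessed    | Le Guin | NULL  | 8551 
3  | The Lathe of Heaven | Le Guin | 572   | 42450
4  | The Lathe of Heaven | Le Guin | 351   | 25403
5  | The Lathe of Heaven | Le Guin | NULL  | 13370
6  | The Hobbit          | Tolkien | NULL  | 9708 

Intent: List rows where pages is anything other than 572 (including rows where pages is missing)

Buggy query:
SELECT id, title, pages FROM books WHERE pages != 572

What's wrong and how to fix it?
Bug: Inequality against NULL is unknown, not true; rows with NULL are dropped

Fix: Handle NULL separately with IS NULL alongside the inequality

Corrected query:
SELECT id, title, pages FROM books WHERE pages != 572 OR pages IS NULL

Result:
id | title               | pages
---+---------------------+------
1  | The Silmarillion    | NULL 
2  | The Dispossessed    | NULL 
4  | The Lathe of Heaven | 351  
5  | The Lathe of Heaven | NULL 
6  | The Hobbit          | NULL 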